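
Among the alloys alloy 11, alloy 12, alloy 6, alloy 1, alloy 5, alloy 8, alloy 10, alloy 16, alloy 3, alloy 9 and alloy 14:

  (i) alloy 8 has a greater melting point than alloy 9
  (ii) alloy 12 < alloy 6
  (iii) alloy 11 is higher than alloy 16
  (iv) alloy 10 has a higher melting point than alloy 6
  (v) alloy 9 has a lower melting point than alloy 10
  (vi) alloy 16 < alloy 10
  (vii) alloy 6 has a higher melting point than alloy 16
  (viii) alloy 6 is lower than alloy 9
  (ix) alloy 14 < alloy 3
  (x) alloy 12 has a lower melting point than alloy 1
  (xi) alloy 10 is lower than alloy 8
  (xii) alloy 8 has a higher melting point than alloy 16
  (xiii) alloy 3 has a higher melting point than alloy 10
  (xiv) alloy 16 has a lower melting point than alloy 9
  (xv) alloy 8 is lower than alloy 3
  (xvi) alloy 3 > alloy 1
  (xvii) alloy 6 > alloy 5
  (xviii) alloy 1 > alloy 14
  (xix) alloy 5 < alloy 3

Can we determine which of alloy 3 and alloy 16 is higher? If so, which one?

Link the given pairs in sequence: alloy 16 < alloy 6; alloy 6 < alloy 9; alloy 9 < alloy 10; alloy 10 < alloy 3.
Together: alloy 16 < alloy 6 < alloy 9 < alloy 10 < alloy 3.
So alloy 3 is higher.

alloy 3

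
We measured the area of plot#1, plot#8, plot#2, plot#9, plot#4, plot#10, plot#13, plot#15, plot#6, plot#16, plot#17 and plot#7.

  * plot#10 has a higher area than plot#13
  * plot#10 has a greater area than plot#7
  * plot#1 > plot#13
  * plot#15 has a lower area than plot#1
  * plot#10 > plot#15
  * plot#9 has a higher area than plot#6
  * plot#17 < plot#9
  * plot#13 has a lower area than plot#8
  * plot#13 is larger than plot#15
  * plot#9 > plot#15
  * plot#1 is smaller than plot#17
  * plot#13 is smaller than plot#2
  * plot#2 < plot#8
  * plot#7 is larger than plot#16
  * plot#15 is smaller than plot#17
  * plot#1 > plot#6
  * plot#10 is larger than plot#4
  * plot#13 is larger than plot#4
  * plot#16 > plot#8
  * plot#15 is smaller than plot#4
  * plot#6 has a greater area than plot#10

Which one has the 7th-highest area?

plot#16

Chaining the given pairs: plot#15 < plot#4 < plot#13 < plot#2 < plot#8 < plot#16 < plot#7 < plot#10 < plot#6 < plot#1 < plot#17 < plot#9.
Counting 7 from the largest end gives plot#16.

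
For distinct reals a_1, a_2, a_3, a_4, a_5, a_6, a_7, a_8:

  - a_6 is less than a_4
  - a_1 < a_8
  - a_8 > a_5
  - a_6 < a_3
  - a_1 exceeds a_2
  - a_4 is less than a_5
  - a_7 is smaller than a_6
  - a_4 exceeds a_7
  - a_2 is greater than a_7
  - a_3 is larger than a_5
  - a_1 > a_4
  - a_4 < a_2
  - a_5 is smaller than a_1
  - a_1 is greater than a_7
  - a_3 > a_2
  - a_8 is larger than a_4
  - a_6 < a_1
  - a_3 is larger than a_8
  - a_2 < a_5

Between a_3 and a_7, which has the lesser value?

a_7

The relevant relations are a_7 < a_6; a_6 < a_4; a_4 < a_2; a_2 < a_5; a_5 < a_1; a_1 < a_8; a_8 < a_3.
Chaining these gives a_7 < a_6 < a_4 < a_2 < a_5 < a_1 < a_8 < a_3.
So a_7 < a_3; a_7 is the smaller of the two.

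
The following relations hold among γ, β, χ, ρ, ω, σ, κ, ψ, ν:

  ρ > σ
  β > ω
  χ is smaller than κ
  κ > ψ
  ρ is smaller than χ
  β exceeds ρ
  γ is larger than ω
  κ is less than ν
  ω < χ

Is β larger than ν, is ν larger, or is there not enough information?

Following every chain through β: below β we get ω, σ, ρ.
ν is not reached, and no chain runs the other way from ν to β.
So the given relations leave the order of β and ν undetermined.

undetermined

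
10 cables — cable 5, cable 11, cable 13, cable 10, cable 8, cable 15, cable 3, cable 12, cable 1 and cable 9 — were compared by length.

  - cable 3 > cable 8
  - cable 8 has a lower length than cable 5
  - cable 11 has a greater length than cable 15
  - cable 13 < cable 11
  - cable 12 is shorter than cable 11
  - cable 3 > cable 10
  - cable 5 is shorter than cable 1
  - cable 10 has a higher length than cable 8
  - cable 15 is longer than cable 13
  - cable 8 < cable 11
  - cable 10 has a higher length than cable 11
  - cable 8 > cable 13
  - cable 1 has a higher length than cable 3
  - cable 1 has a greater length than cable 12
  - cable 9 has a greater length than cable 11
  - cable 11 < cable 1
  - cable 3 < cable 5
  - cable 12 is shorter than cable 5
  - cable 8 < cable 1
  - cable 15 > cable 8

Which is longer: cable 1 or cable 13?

cable 1

cable 13 < cable 8 and cable 8 < cable 15 give cable 13 < cable 15.
With cable 15 < cable 11: cable 13 < cable 8 < cable 15 < cable 11.
With cable 11 < cable 10: cable 13 < cable 8 < cable 15 < cable 11 < cable 10.
Then cable 10 < cable 3 extends the chain to cable 3.
Then cable 3 < cable 5 extends the chain to cable 5.
With cable 5 < cable 1: cable 13 < cable 8 < cable 15 < cable 11 < cable 10 < cable 3 < cable 5 < cable 1.
So cable 13 < cable 1; cable 1 is the longer of the two.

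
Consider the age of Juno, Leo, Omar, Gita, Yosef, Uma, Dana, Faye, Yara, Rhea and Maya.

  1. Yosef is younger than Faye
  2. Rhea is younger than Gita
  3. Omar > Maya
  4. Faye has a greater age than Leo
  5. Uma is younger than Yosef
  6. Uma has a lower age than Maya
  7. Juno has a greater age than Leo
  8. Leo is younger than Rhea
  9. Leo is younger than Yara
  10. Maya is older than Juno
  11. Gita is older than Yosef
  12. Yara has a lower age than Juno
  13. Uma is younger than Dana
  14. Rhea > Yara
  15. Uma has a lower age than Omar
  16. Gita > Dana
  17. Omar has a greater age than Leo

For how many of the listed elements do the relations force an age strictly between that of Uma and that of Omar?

1

Chaining upward from Uma reaches: Maya, Yosef, Faye, Dana, Gita.
Chaining downward from Omar reaches: Leo, Yara, Juno, Maya.
Strictly between Uma and Omar are those in both lists: Maya — 1 element.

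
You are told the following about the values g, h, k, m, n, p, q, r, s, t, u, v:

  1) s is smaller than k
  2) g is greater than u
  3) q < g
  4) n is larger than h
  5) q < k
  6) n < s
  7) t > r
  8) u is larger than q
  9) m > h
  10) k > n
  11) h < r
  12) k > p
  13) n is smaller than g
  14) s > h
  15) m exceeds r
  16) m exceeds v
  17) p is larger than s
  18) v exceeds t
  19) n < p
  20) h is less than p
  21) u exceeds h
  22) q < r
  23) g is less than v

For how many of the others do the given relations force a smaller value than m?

8

Directly below m: h, r, v.
One step further: q, t, g (6 so far).
One step further: u, n (8 so far).
No other element is forced below m by the given relations, so the count is 8.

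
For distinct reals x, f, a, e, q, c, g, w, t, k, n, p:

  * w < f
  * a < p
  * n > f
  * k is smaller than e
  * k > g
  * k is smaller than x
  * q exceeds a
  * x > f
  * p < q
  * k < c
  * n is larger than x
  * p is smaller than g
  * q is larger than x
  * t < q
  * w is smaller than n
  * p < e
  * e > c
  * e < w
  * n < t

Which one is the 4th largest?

Chaining the given pairs: a < p < g < k < c < e < w < f < x < n < t < q.
The 4th largest is x.

x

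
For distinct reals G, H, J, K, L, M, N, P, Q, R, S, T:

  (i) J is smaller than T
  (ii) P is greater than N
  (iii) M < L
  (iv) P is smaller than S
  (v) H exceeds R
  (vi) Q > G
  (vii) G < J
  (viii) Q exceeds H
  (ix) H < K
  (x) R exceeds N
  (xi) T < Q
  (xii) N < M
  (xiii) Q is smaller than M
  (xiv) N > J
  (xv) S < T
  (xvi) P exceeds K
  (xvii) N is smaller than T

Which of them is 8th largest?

The consecutive relations fix a unique order: G < J < N < R < H < K < P < S < T < Q < M < L.
The 8th largest is H.

H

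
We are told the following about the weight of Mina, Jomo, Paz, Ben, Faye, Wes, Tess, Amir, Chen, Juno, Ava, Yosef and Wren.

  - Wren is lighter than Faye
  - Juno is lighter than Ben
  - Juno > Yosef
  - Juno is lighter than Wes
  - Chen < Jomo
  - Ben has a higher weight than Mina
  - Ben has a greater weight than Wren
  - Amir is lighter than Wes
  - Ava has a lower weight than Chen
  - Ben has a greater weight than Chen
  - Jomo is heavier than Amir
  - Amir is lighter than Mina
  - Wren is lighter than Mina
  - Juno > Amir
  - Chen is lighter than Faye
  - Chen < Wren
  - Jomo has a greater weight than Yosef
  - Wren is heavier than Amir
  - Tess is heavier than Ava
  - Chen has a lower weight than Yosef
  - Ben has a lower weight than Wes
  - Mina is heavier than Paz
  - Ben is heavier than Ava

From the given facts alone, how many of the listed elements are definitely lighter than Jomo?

Directly below Jomo: Amir, Chen, Yosef.
One step further: Ava (4 so far).
Nothing else is reachable below Jomo; 4 in all.

4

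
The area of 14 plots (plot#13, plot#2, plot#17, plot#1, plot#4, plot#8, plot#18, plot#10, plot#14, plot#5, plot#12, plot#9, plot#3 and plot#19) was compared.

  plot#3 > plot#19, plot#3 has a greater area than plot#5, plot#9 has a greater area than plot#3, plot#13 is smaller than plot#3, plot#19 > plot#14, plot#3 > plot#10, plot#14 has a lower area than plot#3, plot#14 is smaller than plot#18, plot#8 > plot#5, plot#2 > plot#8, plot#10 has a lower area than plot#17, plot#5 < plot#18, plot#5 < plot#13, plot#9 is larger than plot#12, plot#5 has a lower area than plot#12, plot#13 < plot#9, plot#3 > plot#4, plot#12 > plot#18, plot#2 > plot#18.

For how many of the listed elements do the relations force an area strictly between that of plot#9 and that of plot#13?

The relations place plot#13 below plot#9. An element lies strictly between them when it is forced above plot#13 and also forced below plot#9.
Above plot#13: {plot#3}. Below plot#9: {plot#14, plot#4, plot#5, plot#10, plot#19, plot#18, plot#3, plot#12}.
Intersection: {plot#3} — 1.

1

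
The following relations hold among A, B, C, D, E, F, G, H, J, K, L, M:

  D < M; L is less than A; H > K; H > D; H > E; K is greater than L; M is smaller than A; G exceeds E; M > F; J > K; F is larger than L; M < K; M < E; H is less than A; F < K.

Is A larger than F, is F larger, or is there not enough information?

F < M < E < H < A, by transitivity through M, E, H.
So A is larger.

A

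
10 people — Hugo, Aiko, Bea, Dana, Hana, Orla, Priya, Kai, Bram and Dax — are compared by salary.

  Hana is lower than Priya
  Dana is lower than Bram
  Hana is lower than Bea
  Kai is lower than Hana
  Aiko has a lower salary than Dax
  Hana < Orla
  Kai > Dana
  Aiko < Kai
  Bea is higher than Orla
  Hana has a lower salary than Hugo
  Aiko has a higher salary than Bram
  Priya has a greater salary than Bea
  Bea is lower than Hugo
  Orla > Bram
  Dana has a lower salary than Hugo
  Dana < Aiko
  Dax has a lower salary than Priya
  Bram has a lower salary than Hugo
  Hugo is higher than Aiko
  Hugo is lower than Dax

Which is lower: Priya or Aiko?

Following the relations from Aiko: Aiko < Kai < Hana < Orla < Bea < Hugo < Dax < Priya.
So Aiko < Priya; Aiko is the lower of the two.

Aiko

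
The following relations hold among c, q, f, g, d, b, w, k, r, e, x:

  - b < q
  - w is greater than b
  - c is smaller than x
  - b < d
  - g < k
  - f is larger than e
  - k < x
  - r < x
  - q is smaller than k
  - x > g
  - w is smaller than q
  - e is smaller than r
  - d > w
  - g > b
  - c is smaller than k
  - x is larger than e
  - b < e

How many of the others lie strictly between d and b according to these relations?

The relations place b below d. An element lies strictly between them when it is forced above b and also forced below d.
Above b: {w, g, e, q, k, f, r, x}. Below d: {w}.
Intersection: {w} — 1.

1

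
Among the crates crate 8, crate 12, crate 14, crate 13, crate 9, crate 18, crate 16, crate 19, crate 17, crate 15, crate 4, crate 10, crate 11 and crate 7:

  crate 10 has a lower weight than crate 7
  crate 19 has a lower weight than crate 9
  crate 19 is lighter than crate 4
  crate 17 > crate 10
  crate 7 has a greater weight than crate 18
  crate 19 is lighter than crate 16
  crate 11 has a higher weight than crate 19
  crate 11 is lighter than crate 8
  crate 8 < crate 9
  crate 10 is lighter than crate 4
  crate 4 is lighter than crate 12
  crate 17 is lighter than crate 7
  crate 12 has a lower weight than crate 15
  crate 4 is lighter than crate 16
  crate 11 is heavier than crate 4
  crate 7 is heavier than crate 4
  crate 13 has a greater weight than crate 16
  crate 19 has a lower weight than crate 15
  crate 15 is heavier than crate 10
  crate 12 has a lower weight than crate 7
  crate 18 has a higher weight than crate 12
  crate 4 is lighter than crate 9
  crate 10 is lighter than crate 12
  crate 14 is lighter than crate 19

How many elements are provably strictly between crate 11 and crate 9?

1

Chaining upward from crate 11 reaches: crate 8.
Chaining downward from crate 9 reaches: crate 14, crate 10, crate 19, crate 4, crate 8.
Strictly between crate 11 and crate 9 are those in both lists: crate 8 — 1 element.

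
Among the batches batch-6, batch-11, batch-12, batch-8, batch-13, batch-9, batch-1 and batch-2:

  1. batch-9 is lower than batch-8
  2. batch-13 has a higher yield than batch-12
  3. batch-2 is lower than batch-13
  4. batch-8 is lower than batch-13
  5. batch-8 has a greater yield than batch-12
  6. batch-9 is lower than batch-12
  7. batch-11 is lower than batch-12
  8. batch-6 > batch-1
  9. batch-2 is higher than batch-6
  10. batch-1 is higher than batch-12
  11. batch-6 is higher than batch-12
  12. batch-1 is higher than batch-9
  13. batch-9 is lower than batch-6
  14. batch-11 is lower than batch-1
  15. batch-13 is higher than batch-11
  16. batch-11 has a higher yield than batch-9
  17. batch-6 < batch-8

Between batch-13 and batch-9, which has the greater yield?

batch-9 < batch-11 and batch-11 < batch-12 give batch-9 < batch-12.
With batch-12 < batch-1: batch-9 < batch-11 < batch-12 < batch-1.
Then batch-1 < batch-6 extends the chain to batch-6.
Then batch-6 < batch-2 extends the chain to batch-2.
Then batch-2 < batch-13 extends the chain to batch-13.
So batch-9 < batch-13; batch-13 is the higher of the two.

batch-13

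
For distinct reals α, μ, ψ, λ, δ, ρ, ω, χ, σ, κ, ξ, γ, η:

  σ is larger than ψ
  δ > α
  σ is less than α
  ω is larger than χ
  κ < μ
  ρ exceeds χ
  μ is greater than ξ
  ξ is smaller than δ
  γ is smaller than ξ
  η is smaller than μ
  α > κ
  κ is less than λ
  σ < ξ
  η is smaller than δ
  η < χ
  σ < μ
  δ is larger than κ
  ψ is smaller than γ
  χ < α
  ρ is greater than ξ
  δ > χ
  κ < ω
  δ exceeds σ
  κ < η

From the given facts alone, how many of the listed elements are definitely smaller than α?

From α the given relations immediately reach κ, χ, σ.
From those, ψ, η — 5 in total.
No other element is forced below α by the given relations, so the count is 5.

5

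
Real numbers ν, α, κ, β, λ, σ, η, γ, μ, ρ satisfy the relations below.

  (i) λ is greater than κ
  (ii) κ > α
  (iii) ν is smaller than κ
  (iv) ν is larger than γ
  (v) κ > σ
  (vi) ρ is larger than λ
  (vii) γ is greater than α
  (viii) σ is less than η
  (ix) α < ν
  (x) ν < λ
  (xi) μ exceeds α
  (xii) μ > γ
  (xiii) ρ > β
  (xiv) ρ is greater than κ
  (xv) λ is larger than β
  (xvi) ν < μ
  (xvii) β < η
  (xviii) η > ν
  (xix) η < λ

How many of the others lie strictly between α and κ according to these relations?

Chaining upward from α reaches: γ, ν, μ, η, λ, ρ.
Chaining downward from κ reaches: σ, γ, ν.
Strictly between α and κ are those in both lists: γ, ν — 2 elements.

2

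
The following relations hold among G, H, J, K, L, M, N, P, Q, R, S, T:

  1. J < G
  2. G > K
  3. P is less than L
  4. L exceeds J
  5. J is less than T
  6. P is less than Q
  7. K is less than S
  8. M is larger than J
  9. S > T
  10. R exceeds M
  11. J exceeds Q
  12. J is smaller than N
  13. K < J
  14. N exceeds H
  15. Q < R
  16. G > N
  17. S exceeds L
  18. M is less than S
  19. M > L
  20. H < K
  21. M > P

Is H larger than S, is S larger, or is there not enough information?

S

H < K and K < J give H < J.
With J < M: H < K < J < M.
Then M < S extends the chain to S.
So S is larger.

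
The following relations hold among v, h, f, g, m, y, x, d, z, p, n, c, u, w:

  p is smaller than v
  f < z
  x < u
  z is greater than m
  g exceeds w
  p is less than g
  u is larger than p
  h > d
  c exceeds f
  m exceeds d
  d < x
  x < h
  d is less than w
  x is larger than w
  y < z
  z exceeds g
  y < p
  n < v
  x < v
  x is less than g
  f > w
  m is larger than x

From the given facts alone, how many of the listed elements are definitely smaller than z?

The elements the relations force below z are y, d, w, p, x, f, g, m — no chain reaches any other.
That is 8.

8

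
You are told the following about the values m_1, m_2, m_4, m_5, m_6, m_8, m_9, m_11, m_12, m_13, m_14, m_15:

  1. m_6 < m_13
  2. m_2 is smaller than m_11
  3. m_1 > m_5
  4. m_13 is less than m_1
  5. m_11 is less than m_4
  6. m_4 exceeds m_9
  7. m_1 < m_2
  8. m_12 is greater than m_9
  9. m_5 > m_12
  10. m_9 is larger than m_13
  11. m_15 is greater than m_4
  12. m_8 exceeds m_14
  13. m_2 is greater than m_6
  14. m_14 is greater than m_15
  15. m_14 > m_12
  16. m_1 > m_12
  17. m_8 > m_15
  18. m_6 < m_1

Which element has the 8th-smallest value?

The consecutive relations fix a unique order: m_6 < m_13 < m_9 < m_12 < m_5 < m_1 < m_2 < m_11 < m_4 < m_15 < m_14 < m_8.
Counting 8 from the smallest end gives m_11.

m_11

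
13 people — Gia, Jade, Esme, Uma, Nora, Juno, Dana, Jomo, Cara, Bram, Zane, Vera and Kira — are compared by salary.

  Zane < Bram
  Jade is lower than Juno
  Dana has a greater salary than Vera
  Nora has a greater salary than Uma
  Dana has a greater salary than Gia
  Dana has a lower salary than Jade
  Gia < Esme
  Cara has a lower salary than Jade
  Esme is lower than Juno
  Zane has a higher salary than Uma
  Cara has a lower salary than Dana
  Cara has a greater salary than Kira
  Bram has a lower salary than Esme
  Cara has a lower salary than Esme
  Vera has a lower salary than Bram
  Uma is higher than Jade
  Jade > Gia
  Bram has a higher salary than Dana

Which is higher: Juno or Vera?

Juno

Vera < Dana and Dana < Jade give Vera < Jade.
With Jade < Uma: Vera < Dana < Jade < Uma.
With Uma < Zane: Vera < Dana < Jade < Uma < Zane.
Then Zane < Bram extends the chain to Bram.
With Bram < Esme: Vera < Dana < Jade < Uma < Zane < Bram < Esme.
With Esme < Juno: Vera < Dana < Jade < Uma < Zane < Bram < Esme < Juno.
So Vera < Juno; Juno is the higher of the two.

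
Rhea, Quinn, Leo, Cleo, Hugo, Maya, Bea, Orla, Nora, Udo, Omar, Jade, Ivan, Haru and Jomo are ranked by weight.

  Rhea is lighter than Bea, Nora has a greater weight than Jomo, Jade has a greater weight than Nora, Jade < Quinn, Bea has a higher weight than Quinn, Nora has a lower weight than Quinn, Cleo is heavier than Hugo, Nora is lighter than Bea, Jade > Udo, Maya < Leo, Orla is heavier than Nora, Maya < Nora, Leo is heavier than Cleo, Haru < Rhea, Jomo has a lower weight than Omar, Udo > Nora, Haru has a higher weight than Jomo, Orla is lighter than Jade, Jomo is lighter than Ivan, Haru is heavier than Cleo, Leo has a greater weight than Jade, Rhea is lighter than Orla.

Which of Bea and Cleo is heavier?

Cleo < Haru and Haru < Rhea give Cleo < Rhea.
With Rhea < Orla: Cleo < Haru < Rhea < Orla.
With Orla < Jade: Cleo < Haru < Rhea < Orla < Jade.
Then Jade < Quinn extends the chain to Quinn.
With Quinn < Bea: Cleo < Haru < Rhea < Orla < Jade < Quinn < Bea.
So Cleo < Bea; Bea is the heavier of the two.

Bea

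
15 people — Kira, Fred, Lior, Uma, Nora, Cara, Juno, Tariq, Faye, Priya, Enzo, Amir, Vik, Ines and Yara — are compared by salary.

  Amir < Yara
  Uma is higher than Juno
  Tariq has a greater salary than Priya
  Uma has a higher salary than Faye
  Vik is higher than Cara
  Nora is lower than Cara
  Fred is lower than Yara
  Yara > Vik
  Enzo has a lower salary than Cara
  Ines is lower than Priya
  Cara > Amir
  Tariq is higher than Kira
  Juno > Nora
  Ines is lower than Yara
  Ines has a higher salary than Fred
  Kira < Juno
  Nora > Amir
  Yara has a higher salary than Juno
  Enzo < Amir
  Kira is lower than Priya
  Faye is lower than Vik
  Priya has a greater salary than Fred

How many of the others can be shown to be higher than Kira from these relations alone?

Directly above Kira: Juno, Priya, Tariq.
One step further: Uma, Yara (5 so far).
No other element is forced above Kira by the given relations, so the count is 5.

5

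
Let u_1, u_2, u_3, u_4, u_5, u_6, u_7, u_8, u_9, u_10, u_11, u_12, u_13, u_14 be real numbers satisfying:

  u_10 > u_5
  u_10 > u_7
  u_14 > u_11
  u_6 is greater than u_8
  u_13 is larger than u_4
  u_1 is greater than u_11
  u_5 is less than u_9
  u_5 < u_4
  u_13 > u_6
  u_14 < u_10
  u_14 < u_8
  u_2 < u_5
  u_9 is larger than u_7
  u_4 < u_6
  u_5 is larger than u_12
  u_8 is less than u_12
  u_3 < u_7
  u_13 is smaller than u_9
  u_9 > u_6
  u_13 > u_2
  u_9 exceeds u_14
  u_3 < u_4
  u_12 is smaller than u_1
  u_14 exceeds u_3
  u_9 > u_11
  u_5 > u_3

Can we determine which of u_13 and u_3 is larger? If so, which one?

Link the given pairs in sequence: u_3 < u_14; u_14 < u_8; u_8 < u_12; u_12 < u_5; u_5 < u_4; u_4 < u_6; u_6 < u_13.
Together: u_3 < u_14 < u_8 < u_12 < u_5 < u_4 < u_6 < u_13.
So u_13 is larger.

u_13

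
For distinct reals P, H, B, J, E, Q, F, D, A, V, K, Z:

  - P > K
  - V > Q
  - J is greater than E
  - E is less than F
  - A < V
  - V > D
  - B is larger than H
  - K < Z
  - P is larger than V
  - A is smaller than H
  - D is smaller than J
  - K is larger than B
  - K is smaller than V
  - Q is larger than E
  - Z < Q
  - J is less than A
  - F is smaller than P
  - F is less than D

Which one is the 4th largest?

Z

Piecing the relations together gives one ordering: E < F < D < J < A < H < B < K < Z < Q < V < P.
The 4th largest is Z.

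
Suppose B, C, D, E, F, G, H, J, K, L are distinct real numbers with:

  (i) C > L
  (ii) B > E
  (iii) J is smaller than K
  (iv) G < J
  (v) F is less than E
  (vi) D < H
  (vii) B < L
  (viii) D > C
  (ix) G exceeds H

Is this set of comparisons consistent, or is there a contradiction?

The single ordering F < E < B < L < C < D < H < G < J < K satisfies every listed relation, so no contradiction arises.

consistent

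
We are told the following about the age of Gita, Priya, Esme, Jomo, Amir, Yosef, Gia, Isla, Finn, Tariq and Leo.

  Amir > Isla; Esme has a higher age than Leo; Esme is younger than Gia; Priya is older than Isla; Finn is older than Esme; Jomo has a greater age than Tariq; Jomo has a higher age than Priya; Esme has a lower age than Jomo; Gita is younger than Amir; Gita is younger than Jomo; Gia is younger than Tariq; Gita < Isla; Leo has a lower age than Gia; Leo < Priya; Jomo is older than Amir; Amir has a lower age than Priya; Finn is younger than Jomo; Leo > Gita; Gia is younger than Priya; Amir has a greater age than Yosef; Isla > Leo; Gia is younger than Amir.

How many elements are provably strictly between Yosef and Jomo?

Chaining upward from Yosef reaches: Amir, Priya.
Chaining downward from Jomo reaches: Gita, Leo, Esme, Isla, Gia, Finn, Amir, Priya, Tariq.
Strictly between Yosef and Jomo are those in both lists: Amir, Priya — 2 elements.

2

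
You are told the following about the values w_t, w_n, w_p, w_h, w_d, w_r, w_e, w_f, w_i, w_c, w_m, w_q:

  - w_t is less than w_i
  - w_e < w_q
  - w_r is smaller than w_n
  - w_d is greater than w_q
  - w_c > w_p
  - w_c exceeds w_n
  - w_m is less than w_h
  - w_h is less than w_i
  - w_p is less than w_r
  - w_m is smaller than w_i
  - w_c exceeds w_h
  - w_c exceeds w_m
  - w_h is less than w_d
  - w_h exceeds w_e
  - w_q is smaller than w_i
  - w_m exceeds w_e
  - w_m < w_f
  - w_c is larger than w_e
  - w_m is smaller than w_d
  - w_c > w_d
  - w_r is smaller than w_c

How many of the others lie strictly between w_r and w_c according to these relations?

1

Chaining upward from w_r reaches: w_n.
Chaining downward from w_c reaches: w_e, w_q, w_p, w_m, w_h, w_d, w_n.
Strictly between w_r and w_c are those in both lists: w_n — 1 element.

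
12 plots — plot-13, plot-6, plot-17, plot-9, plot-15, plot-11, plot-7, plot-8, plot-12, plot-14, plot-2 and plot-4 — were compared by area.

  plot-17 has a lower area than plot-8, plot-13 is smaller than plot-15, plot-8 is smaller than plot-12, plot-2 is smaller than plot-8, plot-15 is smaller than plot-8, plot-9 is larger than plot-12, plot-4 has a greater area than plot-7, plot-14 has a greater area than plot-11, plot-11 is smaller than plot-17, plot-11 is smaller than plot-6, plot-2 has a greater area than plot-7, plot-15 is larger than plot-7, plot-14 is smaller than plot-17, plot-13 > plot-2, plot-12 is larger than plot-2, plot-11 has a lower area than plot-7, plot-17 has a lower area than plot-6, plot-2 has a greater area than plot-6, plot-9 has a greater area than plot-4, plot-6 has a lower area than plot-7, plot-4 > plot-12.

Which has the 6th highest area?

plot-13

The consecutive relations fix a unique order: plot-11 < plot-14 < plot-17 < plot-6 < plot-7 < plot-2 < plot-13 < plot-15 < plot-8 < plot-12 < plot-4 < plot-9.
The 6th largest is plot-13.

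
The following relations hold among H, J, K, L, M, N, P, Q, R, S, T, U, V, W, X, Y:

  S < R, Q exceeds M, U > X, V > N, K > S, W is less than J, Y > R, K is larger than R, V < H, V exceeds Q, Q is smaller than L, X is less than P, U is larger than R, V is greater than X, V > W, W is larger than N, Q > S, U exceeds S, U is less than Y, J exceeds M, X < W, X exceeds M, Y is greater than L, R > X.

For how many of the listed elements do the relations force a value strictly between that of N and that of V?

1

The relations place N below V. An element lies strictly between them when it is forced above N and also forced below V.
Above N: {W, J, H}. Below V: {S, M, Q, X, W}.
Intersection: {W} — 1.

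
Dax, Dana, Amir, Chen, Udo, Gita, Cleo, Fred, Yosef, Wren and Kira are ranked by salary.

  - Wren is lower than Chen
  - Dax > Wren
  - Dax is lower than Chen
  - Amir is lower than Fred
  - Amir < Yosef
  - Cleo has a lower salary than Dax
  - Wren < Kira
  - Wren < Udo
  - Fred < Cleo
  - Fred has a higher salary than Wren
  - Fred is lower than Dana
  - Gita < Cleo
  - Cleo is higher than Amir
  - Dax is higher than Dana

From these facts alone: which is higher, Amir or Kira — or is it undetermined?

undetermined

Following every chain through Amir: above Amir we get Yosef, Fred, Dana, Cleo, Dax, Chen.
Kira is not reached, and no chain runs the other way from Kira to Amir.
So the given relations leave the order of Amir and Kira undetermined.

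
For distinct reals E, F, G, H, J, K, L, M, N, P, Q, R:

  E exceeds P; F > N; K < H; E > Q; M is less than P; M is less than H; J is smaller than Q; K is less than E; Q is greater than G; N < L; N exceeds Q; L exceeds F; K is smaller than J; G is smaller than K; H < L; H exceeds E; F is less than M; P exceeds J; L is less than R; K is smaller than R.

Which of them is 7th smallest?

M

Chaining the given pairs: G < K < J < Q < N < F < M < P < E < H < L < R.
Counting 7 from the smallest end gives M.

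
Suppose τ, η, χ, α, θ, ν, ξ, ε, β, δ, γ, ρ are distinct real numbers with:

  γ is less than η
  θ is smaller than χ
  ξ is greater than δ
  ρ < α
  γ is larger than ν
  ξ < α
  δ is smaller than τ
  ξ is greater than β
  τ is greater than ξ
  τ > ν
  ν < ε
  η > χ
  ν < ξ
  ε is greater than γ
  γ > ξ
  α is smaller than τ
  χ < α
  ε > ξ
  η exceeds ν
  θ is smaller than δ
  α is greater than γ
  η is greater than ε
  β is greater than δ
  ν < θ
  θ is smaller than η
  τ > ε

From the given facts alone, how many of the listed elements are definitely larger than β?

6

Directly above β: ξ.
One step further: γ, ε, α, τ (5 so far).
One step further: η (6 so far).
No other element is forced above β by the given relations, so the count is 6.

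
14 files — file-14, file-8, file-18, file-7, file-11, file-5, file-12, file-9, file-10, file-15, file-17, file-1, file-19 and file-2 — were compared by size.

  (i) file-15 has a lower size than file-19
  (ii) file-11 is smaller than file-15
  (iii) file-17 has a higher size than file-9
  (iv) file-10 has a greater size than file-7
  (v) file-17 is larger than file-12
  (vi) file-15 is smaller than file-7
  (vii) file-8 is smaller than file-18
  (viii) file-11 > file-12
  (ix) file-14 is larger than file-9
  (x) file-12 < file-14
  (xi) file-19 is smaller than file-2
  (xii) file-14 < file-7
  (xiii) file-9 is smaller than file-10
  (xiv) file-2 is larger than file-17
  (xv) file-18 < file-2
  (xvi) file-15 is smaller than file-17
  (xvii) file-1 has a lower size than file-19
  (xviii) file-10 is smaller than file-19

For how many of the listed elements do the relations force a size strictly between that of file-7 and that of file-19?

1

The relations place file-7 below file-19. An element lies strictly between them when it is forced above file-7 and also forced below file-19.
Above file-7: {file-10, file-2}. Below file-19: {file-9, file-12, file-11, file-15, file-14, file-1, file-10}.
Intersection: {file-10} — 1.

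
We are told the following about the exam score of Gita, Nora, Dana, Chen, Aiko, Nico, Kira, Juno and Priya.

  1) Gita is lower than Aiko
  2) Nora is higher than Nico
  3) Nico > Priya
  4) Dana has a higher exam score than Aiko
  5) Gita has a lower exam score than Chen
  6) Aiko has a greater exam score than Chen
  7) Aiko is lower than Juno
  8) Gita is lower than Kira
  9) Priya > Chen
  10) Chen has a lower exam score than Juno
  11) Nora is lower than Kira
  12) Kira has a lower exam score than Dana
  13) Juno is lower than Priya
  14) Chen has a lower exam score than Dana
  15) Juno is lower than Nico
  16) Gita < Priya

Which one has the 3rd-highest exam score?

The consecutive relations fix a unique order: Gita < Chen < Aiko < Juno < Priya < Nico < Nora < Kira < Dana.
The 3rd largest is Nora.

Nora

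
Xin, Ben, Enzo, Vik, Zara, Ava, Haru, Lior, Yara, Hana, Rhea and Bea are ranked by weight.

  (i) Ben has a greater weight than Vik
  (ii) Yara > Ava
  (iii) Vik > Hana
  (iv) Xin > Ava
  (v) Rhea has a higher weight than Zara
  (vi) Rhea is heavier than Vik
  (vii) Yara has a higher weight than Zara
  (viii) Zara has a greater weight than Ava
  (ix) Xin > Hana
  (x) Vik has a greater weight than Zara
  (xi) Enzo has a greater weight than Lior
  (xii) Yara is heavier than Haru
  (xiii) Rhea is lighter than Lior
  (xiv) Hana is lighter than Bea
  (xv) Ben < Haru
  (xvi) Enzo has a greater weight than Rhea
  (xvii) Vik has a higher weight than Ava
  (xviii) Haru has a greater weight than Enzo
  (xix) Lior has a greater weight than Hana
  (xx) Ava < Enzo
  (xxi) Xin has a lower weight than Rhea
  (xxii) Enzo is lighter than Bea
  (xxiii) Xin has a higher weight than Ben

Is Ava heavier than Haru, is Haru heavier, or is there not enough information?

Haru

Ava < Vik and Vik < Ben give Ava < Ben.
Then Ben < Xin extends the chain to Xin.
With Xin < Rhea: Ava < Vik < Ben < Xin < Rhea.
With Rhea < Lior: Ava < Vik < Ben < Xin < Rhea < Lior.
With Lior < Enzo: Ava < Vik < Ben < Xin < Rhea < Lior < Enzo.
Then Enzo < Haru extends the chain to Haru.
So Haru is heavier.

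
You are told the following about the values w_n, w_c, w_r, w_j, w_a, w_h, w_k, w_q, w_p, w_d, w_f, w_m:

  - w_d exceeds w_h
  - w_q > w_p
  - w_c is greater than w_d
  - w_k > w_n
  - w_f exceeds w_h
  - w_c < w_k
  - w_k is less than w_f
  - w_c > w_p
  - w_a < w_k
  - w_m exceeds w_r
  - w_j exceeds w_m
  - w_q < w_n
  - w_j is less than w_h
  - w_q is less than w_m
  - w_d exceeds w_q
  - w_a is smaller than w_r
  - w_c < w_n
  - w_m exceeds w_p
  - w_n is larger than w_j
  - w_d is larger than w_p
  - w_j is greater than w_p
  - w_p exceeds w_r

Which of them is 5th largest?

Piecing the relations together gives one ordering: w_a < w_r < w_p < w_q < w_m < w_j < w_h < w_d < w_c < w_n < w_k < w_f.
Counting 5 from the largest end gives w_d.

w_d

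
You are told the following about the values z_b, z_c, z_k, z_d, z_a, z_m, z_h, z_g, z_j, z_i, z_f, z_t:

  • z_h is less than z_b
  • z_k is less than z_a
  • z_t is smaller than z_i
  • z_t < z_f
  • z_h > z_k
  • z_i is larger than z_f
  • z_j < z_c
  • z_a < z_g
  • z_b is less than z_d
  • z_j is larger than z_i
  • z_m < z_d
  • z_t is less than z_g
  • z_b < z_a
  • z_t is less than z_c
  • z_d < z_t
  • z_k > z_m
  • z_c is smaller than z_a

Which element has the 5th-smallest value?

z_d

The consecutive relations fix a unique order: z_m < z_k < z_h < z_b < z_d < z_t < z_f < z_i < z_j < z_c < z_a < z_g.
Counting 5 from the smallest end gives z_d.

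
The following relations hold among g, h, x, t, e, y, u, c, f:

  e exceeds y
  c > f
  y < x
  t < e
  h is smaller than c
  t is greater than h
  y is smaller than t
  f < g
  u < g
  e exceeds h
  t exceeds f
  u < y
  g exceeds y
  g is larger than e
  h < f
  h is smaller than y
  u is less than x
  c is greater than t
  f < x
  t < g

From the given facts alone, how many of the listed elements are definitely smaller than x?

4

The elements the relations force below x are h, u, y, f — no chain reaches any other.
That is 4.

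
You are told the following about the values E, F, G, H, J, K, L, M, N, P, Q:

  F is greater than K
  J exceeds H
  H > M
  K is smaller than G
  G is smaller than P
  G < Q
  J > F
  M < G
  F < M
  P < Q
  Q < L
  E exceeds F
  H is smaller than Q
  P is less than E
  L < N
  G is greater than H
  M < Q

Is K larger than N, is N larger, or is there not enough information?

N

Following the relations from K: K < F < M < H < G < P < Q < L < N.
So N is larger.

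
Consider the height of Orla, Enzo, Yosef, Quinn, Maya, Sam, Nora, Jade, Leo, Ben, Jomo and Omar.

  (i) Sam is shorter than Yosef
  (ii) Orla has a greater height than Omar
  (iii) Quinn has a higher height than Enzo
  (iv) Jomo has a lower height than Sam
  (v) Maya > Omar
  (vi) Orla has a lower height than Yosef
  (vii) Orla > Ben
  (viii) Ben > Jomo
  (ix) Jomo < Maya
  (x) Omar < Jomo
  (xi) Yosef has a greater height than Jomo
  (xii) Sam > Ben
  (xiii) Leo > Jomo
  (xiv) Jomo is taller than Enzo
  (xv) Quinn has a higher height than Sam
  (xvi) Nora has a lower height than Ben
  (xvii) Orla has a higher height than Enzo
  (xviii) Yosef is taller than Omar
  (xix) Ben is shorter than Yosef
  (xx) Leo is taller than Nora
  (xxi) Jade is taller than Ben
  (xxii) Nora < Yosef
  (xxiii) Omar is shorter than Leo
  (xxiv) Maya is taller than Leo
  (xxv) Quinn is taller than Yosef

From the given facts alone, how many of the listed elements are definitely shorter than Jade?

Directly below Jade: Ben.
One step further: Nora, Jomo (3 so far).
One step further: Omar, Enzo (5 so far).
Nothing else is reachable below Jade; 5 in all.

5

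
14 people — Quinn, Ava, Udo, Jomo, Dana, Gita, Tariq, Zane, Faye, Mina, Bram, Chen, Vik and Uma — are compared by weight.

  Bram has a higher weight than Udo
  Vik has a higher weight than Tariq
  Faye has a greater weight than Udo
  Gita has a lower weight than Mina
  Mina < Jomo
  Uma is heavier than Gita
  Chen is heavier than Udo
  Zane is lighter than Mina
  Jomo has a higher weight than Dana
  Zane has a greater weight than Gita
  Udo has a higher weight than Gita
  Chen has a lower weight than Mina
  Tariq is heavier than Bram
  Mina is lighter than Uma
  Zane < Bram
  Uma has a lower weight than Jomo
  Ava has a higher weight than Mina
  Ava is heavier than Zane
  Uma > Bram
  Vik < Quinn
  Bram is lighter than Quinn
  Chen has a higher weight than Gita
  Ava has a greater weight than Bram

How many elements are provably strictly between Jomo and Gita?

The relations place Gita below Jomo. An element lies strictly between them when it is forced above Gita and also forced below Jomo.
Above Gita: {Udo, Chen, Zane, Mina, Bram, Faye, Uma, Ava, Tariq, Vik, Quinn}. Below Jomo: {Udo, Chen, Zane, Mina, Bram, Uma, Dana}.
Intersection: {Udo, Chen, Zane, Mina, Bram, Uma} — 6.

6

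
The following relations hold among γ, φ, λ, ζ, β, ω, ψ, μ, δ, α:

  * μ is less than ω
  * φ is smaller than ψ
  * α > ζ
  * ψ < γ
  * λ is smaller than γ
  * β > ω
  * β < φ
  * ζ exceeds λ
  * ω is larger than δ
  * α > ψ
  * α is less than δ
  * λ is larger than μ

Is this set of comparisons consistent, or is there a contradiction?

Chaining the given relations yields α < δ < ω < β < φ < ψ, so α < ψ. But one relation states ψ < α. These cannot both hold.

inconsistent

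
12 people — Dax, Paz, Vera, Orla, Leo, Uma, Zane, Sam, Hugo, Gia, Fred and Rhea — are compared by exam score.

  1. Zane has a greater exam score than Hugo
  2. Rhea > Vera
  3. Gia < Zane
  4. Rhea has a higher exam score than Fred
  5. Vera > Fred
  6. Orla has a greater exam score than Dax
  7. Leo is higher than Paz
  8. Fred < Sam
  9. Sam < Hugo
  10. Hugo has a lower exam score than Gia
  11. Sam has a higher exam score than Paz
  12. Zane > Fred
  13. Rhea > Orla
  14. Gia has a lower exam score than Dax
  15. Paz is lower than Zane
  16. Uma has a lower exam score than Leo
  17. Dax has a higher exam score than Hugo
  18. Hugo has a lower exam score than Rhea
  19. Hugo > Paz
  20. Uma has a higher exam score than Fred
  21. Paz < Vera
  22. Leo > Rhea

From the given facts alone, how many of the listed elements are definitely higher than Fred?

10

From Fred the given relations immediately reach Sam, Zane, Vera, Rhea, Uma.
From those, Hugo, Leo — 7 in total.
From those, Gia, Dax — 9 in total.
From those, Orla — 10 in total.
No other element is forced above Fred by the given relations, so the count is 10.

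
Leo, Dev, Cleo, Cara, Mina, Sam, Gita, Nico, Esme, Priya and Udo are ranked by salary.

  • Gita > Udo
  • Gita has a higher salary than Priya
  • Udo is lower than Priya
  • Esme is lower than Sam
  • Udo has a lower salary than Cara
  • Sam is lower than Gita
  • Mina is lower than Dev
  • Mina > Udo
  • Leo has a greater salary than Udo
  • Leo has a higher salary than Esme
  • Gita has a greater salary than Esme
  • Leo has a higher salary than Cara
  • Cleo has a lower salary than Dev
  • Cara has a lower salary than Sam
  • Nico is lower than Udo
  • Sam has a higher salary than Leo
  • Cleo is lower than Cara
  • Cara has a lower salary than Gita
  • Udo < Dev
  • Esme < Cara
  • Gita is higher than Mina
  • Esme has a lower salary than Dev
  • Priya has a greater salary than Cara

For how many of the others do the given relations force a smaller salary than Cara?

Directly below Cara: Cleo, Udo, Esme.
One step further: Nico (4 so far).
No other element is forced below Cara by the given relations, so the count is 4.

4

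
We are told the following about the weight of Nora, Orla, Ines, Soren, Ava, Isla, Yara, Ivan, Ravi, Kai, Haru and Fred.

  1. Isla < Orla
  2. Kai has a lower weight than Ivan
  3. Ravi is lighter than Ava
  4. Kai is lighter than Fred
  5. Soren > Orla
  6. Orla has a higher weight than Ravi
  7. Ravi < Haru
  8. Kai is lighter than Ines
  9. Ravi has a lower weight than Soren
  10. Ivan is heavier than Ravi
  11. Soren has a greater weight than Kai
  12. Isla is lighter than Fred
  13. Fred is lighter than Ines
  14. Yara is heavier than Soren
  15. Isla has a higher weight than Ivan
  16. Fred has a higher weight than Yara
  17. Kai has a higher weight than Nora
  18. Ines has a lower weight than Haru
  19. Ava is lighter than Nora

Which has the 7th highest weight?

Chaining the given pairs: Ravi < Ava < Nora < Kai < Ivan < Isla < Orla < Soren < Yara < Fred < Ines < Haru.
Counting 7 from the largest end gives Isla.

Isla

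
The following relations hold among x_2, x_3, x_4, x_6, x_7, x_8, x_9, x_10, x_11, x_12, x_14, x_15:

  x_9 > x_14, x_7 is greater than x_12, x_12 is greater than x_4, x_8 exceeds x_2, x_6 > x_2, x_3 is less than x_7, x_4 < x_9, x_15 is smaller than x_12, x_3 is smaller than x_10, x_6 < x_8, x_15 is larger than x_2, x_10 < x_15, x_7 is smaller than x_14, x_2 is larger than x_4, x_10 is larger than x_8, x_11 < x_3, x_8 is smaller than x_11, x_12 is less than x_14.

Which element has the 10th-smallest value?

x_7

Piecing the relations together gives one ordering: x_4 < x_2 < x_6 < x_8 < x_11 < x_3 < x_10 < x_15 < x_12 < x_7 < x_14 < x_9.
The 10th smallest is x_7.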